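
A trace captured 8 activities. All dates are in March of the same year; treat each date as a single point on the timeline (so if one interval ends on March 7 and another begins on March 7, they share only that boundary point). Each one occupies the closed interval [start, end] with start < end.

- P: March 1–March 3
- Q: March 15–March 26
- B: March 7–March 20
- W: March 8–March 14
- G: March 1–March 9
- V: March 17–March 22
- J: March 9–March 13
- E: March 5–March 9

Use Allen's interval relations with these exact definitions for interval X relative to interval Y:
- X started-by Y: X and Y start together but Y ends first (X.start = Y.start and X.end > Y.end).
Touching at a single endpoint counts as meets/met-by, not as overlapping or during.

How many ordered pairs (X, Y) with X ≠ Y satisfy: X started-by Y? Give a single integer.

Checking all 56 ordered pairs for relation 'started-by'; matching pairs in alphabetical order:
(G, P): G started-by P ✓
Count: 1.

1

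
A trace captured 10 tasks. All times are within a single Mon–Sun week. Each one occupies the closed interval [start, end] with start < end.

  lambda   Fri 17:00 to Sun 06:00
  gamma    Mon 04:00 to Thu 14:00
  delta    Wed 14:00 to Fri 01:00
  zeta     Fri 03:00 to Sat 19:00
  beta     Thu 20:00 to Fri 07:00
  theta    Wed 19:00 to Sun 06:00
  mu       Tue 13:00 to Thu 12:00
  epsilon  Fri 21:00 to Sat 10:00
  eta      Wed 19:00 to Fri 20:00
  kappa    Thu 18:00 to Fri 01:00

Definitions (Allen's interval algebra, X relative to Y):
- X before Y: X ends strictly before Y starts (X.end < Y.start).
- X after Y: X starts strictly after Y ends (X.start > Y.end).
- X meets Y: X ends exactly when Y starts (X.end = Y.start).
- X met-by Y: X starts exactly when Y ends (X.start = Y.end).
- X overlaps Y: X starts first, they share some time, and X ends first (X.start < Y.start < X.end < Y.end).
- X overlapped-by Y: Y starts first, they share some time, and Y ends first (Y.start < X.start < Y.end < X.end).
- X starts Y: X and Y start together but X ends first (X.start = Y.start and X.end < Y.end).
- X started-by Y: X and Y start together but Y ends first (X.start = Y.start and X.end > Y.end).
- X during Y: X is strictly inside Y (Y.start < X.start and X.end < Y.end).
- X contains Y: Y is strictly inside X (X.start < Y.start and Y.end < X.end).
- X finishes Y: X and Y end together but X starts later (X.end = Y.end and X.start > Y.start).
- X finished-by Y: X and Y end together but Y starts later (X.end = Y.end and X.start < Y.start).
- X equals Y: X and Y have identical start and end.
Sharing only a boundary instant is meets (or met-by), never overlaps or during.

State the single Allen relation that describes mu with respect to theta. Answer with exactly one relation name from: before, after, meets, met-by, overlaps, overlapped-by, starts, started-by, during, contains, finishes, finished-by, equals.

mu = [Tue 13:00, Thu 12:00]; theta = [Wed 19:00, Sun 06:00].
Compare endpoints: mu.start < theta.start, mu.start < theta.end, mu.end > theta.start, mu.end < theta.end.
That pattern is 'overlaps'.

overlaps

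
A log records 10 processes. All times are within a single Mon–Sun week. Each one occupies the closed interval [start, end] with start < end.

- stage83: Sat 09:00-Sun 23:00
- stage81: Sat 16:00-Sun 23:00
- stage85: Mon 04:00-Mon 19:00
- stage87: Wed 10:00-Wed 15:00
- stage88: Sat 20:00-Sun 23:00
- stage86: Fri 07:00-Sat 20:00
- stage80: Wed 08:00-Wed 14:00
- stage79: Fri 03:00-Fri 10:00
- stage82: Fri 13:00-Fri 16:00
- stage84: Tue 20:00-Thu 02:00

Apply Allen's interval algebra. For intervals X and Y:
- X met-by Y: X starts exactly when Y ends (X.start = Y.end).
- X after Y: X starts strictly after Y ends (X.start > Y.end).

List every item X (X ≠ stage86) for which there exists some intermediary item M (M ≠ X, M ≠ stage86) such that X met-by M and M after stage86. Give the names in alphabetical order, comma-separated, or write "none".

Target stage86 = [Fri 07:00, Sat 20:00].
Intermediaries M with M after stage86: none.
Union: none.

none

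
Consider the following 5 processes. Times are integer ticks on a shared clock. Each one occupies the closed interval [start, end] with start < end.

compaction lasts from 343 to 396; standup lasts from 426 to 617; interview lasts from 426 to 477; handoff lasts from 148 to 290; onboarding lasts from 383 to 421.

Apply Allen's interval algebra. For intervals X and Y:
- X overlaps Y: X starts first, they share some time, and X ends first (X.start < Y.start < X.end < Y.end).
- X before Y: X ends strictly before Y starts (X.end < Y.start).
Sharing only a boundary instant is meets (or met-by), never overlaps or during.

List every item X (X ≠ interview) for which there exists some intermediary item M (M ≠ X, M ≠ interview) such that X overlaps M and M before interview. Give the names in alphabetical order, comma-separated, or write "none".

Target interview = [426, 477].
Intermediaries M with M before interview: compaction, handoff, onboarding.
Via compaction — items with X overlaps compaction: none.
Via handoff — items with X overlaps handoff: none.
Via onboarding — items with X overlaps onboarding: compaction.
Union: compaction.

compaction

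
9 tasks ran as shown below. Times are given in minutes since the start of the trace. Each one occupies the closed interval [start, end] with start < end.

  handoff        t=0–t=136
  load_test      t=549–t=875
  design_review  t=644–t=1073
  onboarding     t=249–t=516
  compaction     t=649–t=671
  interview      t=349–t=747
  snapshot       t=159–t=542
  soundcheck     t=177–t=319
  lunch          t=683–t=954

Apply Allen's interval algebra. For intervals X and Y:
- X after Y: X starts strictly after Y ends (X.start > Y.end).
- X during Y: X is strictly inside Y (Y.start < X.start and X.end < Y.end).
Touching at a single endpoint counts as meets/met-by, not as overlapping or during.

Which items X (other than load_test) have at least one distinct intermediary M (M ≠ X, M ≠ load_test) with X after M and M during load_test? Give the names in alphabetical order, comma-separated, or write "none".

lunch

Target load_test = [t=549, t=875].
Intermediaries M with M during load_test: compaction.
Via compaction — items with X after compaction: lunch.
Union: lunch.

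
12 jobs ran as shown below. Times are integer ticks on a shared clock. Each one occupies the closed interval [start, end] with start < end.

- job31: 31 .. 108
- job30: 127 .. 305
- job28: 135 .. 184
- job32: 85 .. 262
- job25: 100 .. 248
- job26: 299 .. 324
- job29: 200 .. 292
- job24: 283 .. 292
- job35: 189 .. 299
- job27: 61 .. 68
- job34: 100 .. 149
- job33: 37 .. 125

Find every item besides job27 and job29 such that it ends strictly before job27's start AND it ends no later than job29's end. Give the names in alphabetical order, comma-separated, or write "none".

none

Conditions: its end is strictly before job27's start (X.end < 61) AND its end is no later than job29's end (X.end <= 292).
job24: end 292 < 61? ✗; end 292 <= 292? ✓ → no.
job25: end 248 < 61? ✗; end 248 <= 292? ✓ → no.
job26: end 324 < 61? ✗; end 324 <= 292? ✗ → no.
job28: end 184 < 61? ✗; end 184 <= 292? ✓ → no.
job30: end 305 < 61? ✗; end 305 <= 292? ✗ → no.
job31: end 108 < 61? ✗; end 108 <= 292? ✓ → no.
job32: end 262 < 61? ✗; end 262 <= 292? ✓ → no.
job33: end 125 < 61? ✗; end 125 <= 292? ✓ → no.
job34: end 149 < 61? ✗; end 149 <= 292? ✓ → no.
job35: end 299 < 61? ✗; end 299 <= 292? ✗ → no.
Result: none.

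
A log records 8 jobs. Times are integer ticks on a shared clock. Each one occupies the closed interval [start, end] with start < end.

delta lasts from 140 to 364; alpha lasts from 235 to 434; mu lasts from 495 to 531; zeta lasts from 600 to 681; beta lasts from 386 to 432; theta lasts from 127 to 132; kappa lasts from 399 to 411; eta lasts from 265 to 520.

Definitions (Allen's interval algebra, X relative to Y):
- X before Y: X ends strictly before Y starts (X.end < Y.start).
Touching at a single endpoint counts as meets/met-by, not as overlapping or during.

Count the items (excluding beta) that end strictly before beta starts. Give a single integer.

2

Target beta = [386, 432].
alpha [235, 434] → contains → no.
delta [140, 364] → before → counts.
eta [265, 520] → contains → no.
kappa [399, 411] → during → no.
mu [495, 531] → after → no.
theta [127, 132] → before → counts.
zeta [600, 681] → after → no.
Total: 2.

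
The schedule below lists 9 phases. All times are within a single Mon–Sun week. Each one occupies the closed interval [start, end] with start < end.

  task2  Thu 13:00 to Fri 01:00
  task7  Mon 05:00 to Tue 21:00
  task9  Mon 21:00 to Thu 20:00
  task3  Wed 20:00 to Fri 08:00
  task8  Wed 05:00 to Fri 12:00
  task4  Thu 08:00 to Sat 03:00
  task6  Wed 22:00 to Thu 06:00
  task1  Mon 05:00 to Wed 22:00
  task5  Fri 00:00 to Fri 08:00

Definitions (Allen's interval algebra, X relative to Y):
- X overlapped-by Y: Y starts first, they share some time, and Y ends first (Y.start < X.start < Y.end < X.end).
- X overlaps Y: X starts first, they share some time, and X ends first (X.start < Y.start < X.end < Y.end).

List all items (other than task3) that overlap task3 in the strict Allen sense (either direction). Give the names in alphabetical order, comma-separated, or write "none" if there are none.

Target task3 = [Wed 20:00, Fri 08:00].
task1 [Mon 05:00, Wed 22:00] → overlaps → yes.
task2 [Thu 13:00, Fri 01:00] → during → no.
task4 [Thu 08:00, Sat 03:00] → overlapped-by → yes.
task5 [Fri 00:00, Fri 08:00] → finishes → no.
task6 [Wed 22:00, Thu 06:00] → during → no.
task7 [Mon 05:00, Tue 21:00] → before → no.
task8 [Wed 05:00, Fri 12:00] → contains → no.
task9 [Mon 21:00, Thu 20:00] → overlaps → yes.
Result: task1, task4, task9.

task1, task4, task9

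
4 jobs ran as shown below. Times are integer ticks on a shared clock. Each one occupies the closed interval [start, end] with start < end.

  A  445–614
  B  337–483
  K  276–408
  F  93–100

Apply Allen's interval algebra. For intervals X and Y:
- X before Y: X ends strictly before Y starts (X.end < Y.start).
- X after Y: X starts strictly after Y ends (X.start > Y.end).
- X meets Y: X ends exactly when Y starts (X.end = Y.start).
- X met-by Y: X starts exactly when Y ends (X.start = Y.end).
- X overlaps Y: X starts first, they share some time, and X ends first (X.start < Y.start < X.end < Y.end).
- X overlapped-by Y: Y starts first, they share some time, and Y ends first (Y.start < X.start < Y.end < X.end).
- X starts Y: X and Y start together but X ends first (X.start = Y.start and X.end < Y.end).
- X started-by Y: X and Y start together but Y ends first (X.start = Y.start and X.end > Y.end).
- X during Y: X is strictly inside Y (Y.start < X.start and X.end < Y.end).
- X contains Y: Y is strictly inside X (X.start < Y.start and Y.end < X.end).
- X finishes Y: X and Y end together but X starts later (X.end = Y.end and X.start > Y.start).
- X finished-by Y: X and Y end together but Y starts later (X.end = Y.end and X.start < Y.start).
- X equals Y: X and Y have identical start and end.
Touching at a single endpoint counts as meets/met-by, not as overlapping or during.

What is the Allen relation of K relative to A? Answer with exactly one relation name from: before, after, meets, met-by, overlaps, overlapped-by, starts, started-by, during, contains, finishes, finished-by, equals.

before

K = [276, 408]; A = [445, 614].
Compare endpoints: K.start < A.start, K.start < A.end, K.end < A.start, K.end < A.end.
That pattern is 'before'.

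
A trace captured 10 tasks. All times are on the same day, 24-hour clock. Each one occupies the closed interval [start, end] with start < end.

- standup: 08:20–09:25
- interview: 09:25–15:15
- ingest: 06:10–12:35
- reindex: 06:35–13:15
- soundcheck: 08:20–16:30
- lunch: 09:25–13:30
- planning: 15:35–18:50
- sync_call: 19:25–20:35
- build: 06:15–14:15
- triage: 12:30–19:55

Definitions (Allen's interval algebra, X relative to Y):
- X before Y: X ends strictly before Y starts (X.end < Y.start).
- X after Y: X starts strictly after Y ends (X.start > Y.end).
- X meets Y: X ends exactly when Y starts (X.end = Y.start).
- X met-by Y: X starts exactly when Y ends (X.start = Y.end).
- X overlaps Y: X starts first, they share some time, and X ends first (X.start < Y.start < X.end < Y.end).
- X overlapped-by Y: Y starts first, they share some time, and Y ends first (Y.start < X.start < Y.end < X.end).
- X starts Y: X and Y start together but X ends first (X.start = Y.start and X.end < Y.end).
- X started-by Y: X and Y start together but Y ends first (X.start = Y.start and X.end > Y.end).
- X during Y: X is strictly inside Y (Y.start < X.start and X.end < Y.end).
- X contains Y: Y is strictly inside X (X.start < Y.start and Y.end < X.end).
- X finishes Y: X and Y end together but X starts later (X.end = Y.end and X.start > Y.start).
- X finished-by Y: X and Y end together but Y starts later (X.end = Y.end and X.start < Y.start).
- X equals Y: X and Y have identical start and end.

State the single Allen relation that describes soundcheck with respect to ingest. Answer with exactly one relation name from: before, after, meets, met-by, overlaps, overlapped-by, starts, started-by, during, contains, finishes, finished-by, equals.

overlapped-by

soundcheck = [08:20, 16:30]; ingest = [06:10, 12:35].
Compare endpoints: soundcheck.start > ingest.start, soundcheck.start < ingest.end, soundcheck.end > ingest.start, soundcheck.end > ingest.end.
That pattern is 'overlapped-by'.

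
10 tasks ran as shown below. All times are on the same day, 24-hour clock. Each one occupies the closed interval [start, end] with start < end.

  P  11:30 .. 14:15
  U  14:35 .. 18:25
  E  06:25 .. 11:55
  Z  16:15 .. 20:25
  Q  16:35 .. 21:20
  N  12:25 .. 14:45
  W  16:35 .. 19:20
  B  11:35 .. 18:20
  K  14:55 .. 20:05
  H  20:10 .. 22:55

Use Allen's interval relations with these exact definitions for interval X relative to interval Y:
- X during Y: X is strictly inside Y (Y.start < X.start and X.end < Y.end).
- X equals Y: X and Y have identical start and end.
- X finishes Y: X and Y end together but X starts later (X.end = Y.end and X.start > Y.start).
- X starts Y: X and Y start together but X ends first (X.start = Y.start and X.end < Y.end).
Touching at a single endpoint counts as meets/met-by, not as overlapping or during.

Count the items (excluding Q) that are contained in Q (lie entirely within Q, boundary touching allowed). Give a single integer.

1

Target Q = [16:35, 21:20].
B [11:35, 18:20] → overlaps → no.
E [06:25, 11:55] → before → no.
H [20:10, 22:55] → overlapped-by → no.
K [14:55, 20:05] → overlaps → no.
N [12:25, 14:45] → before → no.
P [11:30, 14:15] → before → no.
U [14:35, 18:25] → overlaps → no.
W [16:35, 19:20] → starts → counts.
Z [16:15, 20:25] → overlaps → no.
Total: 1.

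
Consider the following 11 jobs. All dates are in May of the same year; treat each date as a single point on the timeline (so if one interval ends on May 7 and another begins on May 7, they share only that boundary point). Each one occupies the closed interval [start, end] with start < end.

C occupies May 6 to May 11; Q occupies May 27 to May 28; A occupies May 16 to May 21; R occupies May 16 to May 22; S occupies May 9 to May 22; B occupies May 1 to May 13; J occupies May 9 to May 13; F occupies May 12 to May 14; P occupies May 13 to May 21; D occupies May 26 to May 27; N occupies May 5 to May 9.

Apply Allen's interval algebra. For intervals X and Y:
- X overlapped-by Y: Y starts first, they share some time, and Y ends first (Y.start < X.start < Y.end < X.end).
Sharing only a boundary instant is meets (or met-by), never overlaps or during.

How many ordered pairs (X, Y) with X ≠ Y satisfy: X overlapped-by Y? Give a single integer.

8

Checking all 110 ordered pairs for relation 'overlapped-by'; matching pairs in alphabetical order:
(C, N): C overlapped-by N ✓
(F, B): F overlapped-by B ✓
(F, J): F overlapped-by J ✓
(J, C): J overlapped-by C ✓
(P, F): P overlapped-by F ✓
(R, P): R overlapped-by P ✓
(S, B): S overlapped-by B ✓
(S, C): S overlapped-by C ✓
Count: 8.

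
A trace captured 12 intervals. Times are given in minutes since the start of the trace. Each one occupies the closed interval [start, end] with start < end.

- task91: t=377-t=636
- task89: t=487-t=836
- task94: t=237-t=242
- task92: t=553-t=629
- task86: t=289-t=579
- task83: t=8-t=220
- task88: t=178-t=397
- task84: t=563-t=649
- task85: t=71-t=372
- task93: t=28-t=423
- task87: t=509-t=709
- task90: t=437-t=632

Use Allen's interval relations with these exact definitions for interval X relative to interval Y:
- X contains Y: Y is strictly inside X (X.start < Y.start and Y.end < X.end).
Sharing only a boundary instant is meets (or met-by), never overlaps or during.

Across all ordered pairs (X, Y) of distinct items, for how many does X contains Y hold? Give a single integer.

13

Checking all 132 ordered pairs for relation 'contains'; matching pairs in alphabetical order:
(task85, task94): task85 contains task94 ✓
(task87, task84): task87 contains task84 ✓
(task87, task92): task87 contains task92 ✓
(task88, task94): task88 contains task94 ✓
(task89, task84): task89 contains task84 ✓
(task89, task87): task89 contains task87 ✓
(task89, task92): task89 contains task92 ✓
(task90, task92): task90 contains task92 ✓
(task91, task90): task91 contains task90 ✓
(task91, task92): task91 contains task92 ✓
(task93, task85): task93 contains task85 ✓
(task93, task88): task93 contains task88 ✓
(task93, task94): task93 contains task94 ✓
Count: 13.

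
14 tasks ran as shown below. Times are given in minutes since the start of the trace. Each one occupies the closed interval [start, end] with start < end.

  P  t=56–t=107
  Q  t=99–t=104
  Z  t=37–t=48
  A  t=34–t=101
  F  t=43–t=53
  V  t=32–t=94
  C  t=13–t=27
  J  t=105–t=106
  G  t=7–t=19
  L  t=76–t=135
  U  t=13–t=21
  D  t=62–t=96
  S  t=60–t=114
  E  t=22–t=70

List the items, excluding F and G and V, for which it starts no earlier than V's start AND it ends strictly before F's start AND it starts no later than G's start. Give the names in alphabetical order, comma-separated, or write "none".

none

Conditions: its start is no earlier than V's start (X.start >= t=32) AND its end is strictly before F's start (X.end < t=43) AND its start is no later than G's start (X.start <= t=7).
A: start t=34 >= t=32? ✓; end t=101 < t=43? ✗; start t=34 <= t=7? ✗ → no.
C: start t=13 >= t=32? ✗; end t=27 < t=43? ✓; start t=13 <= t=7? ✗ → no.
D: start t=62 >= t=32? ✓; end t=96 < t=43? ✗; start t=62 <= t=7? ✗ → no.
E: start t=22 >= t=32? ✗; end t=70 < t=43? ✗; start t=22 <= t=7? ✗ → no.
J: start t=105 >= t=32? ✓; end t=106 < t=43? ✗; start t=105 <= t=7? ✗ → no.
L: start t=76 >= t=32? ✓; end t=135 < t=43? ✗; start t=76 <= t=7? ✗ → no.
P: start t=56 >= t=32? ✓; end t=107 < t=43? ✗; start t=56 <= t=7? ✗ → no.
Q: start t=99 >= t=32? ✓; end t=104 < t=43? ✗; start t=99 <= t=7? ✗ → no.
S: start t=60 >= t=32? ✓; end t=114 < t=43? ✗; start t=60 <= t=7? ✗ → no.
U: start t=13 >= t=32? ✗; end t=21 < t=43? ✓; start t=13 <= t=7? ✗ → no.
Z: start t=37 >= t=32? ✓; end t=48 < t=43? ✗; start t=37 <= t=7? ✗ → no.
Result: none.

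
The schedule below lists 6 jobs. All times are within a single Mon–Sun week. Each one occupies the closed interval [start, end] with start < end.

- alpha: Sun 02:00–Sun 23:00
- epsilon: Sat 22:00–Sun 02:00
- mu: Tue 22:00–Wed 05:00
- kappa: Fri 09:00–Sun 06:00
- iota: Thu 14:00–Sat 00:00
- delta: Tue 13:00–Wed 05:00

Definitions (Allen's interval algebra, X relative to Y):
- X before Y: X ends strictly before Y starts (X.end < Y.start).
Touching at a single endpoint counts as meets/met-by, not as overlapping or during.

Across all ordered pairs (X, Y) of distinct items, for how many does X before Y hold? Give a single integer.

10

Checking all 30 ordered pairs for relation 'before'; matching pairs in alphabetical order:
(delta, alpha): delta before alpha ✓
(delta, epsilon): delta before epsilon ✓
(delta, iota): delta before iota ✓
(delta, kappa): delta before kappa ✓
(iota, alpha): iota before alpha ✓
(iota, epsilon): iota before epsilon ✓
(mu, alpha): mu before alpha ✓
(mu, epsilon): mu before epsilon ✓
(mu, iota): mu before iota ✓
(mu, kappa): mu before kappa ✓
Count: 10.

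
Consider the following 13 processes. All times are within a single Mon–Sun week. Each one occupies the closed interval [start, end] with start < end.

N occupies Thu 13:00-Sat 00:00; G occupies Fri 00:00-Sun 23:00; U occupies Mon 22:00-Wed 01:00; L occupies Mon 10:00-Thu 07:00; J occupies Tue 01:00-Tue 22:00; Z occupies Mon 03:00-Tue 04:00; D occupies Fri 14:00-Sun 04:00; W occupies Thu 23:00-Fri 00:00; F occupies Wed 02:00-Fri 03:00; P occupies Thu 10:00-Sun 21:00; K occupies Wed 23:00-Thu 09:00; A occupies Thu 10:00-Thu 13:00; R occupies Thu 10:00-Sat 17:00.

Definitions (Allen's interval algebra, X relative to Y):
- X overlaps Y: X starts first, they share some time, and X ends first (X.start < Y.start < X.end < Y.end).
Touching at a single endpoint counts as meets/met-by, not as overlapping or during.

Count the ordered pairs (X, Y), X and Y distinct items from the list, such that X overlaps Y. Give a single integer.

14

Checking all 156 ordered pairs for relation 'overlaps'; matching pairs in alphabetical order:
(F, G): F overlaps G ✓
(F, N): F overlaps N ✓
(F, P): F overlaps P ✓
(F, R): F overlaps R ✓
(L, F): L overlaps F ✓
(L, K): L overlaps K ✓
(N, D): N overlaps D ✓
(N, G): N overlaps G ✓
(P, G): P overlaps G ✓
(R, D): R overlaps D ✓
(R, G): R overlaps G ✓
(Z, J): Z overlaps J ✓
(Z, L): Z overlaps L ✓
(Z, U): Z overlaps U ✓
Count: 14.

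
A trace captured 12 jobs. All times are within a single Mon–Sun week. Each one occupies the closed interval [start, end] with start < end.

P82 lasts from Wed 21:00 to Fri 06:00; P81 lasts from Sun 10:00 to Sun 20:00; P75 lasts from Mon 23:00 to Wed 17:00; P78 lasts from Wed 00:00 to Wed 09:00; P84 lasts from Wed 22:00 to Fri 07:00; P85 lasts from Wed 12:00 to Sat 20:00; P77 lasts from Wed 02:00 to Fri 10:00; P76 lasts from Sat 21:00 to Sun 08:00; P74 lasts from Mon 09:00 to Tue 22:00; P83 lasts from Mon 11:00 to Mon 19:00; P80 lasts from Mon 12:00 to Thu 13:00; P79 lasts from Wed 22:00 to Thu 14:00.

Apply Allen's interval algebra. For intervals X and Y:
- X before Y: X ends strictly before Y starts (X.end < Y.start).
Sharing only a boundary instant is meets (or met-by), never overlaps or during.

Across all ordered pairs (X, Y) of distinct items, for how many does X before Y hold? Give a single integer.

41

Checking all 132 ordered pairs for relation 'before'; matching pairs in alphabetical order:
(P74, P76): P74 before P76 ✓
(P74, P77): P74 before P77 ✓
(P74, P78): P74 before P78 ✓
(P74, P79): P74 before P79 ✓
(P74, P81): P74 before P81 ✓
(P74, P82): P74 before P82 ✓
(P74, P84): P74 before P84 ✓
(P74, P85): P74 before P85 ✓
(P75, P76): P75 before P76 ✓
(P75, P79): P75 before P79 ✓
(P75, P81): P75 before P81 ✓
(P75, P82): P75 before P82 ✓
(P75, P84): P75 before P84 ✓
(P76, P81): P76 before P81 ✓
(P77, P76): P77 before P76 ✓
(P77, P81): P77 before P81 ✓
(P78, P76): P78 before P76 ✓
(P78, P79): P78 before P79 ✓
(P78, P81): P78 before P81 ✓
(P78, P82): P78 before P82 ✓
(P78, P84): P78 before P84 ✓
(P78, P85): P78 before P85 ✓
(P79, P76): P79 before P76 ✓
(P79, P81): P79 before P81 ✓
... plus 17 further pairs not listed.
Count: 41.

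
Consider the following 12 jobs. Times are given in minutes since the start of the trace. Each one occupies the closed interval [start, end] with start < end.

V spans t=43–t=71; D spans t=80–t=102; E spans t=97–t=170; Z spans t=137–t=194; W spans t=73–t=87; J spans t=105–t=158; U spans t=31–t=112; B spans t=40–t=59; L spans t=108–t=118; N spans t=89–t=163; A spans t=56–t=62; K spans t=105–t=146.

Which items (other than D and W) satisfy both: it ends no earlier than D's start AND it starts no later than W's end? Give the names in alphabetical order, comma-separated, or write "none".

U

Conditions: its end is no earlier than D's start (X.end >= t=80) AND its start is no later than W's end (X.start <= t=87).
A: end t=62 >= t=80? ✗; start t=56 <= t=87? ✓ → no.
B: end t=59 >= t=80? ✗; start t=40 <= t=87? ✓ → no.
E: end t=170 >= t=80? ✓; start t=97 <= t=87? ✗ → no.
J: end t=158 >= t=80? ✓; start t=105 <= t=87? ✗ → no.
K: end t=146 >= t=80? ✓; start t=105 <= t=87? ✗ → no.
L: end t=118 >= t=80? ✓; start t=108 <= t=87? ✗ → no.
N: end t=163 >= t=80? ✓; start t=89 <= t=87? ✗ → no.
U: end t=112 >= t=80? ✓; start t=31 <= t=87? ✓ → yes.
V: end t=71 >= t=80? ✗; start t=43 <= t=87? ✓ → no.
Z: end t=194 >= t=80? ✓; start t=137 <= t=87? ✗ → no.
Result: U.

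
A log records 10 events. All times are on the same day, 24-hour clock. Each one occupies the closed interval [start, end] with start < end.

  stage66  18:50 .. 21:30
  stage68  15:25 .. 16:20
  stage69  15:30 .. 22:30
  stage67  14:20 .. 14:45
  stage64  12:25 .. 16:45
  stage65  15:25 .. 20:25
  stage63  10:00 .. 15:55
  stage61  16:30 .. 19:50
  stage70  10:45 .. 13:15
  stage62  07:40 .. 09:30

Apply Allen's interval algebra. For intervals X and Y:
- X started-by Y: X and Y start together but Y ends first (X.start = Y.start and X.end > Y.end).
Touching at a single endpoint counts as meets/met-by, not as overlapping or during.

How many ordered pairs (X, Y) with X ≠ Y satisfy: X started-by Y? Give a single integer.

1

Checking all 90 ordered pairs for relation 'started-by'; matching pairs in alphabetical order:
(stage65, stage68): stage65 started-by stage68 ✓
Count: 1.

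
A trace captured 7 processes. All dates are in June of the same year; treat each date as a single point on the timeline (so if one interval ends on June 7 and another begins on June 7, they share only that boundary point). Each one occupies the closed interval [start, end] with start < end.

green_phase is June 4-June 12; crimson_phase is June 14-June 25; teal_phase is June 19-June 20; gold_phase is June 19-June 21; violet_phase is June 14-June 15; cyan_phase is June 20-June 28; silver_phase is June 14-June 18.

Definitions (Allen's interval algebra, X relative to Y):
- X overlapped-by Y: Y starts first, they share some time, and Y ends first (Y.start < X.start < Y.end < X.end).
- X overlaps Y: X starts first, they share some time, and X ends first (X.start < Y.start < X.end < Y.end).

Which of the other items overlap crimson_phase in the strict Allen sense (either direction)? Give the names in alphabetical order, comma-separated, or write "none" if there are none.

Target crimson_phase = [June 14, June 25].
cyan_phase [June 20, June 28] → overlapped-by → yes.
gold_phase [June 19, June 21] → during → no.
green_phase [June 4, June 12] → before → no.
silver_phase [June 14, June 18] → starts → no.
teal_phase [June 19, June 20] → during → no.
violet_phase [June 14, June 15] → starts → no.
Result: cyan_phase.

cyan_phase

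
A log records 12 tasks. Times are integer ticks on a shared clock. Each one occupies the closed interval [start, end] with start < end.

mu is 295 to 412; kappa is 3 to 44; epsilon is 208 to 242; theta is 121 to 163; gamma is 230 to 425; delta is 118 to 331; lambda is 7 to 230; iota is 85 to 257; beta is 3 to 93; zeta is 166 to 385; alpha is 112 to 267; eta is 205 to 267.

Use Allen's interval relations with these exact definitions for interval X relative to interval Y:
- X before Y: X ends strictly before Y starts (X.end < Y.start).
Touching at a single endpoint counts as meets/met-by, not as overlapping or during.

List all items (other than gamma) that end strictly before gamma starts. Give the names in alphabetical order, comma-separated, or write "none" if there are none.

Target gamma = [230, 425].
alpha [112, 267] → overlaps → no.
beta [3, 93] → before → yes.
delta [118, 331] → overlaps → no.
epsilon [208, 242] → overlaps → no.
eta [205, 267] → overlaps → no.
iota [85, 257] → overlaps → no.
kappa [3, 44] → before → yes.
lambda [7, 230] → meets → no.
mu [295, 412] → during → no.
theta [121, 163] → before → yes.
zeta [166, 385] → overlaps → no.
Result: beta, kappa, theta.

beta, kappa, theta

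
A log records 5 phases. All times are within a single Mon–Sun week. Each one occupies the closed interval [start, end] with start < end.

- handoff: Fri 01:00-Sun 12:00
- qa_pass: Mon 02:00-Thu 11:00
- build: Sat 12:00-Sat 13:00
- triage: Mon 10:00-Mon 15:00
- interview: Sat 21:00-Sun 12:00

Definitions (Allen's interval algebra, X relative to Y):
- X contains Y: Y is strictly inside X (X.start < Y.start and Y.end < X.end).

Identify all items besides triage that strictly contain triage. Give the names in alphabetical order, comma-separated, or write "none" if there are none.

qa_pass

Target triage = [Mon 10:00, Mon 15:00].
build [Sat 12:00, Sat 13:00] → after → no.
handoff [Fri 01:00, Sun 12:00] → after → no.
interview [Sat 21:00, Sun 12:00] → after → no.
qa_pass [Mon 02:00, Thu 11:00] → contains → yes.
Result: qa_pass.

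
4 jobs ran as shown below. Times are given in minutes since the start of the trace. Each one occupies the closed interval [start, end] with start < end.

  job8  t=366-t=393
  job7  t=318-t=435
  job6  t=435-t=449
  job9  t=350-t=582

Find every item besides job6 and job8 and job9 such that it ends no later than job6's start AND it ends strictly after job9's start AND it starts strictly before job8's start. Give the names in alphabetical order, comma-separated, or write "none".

Conditions: its end is no later than job6's start (X.end <= t=435) AND its end is strictly after job9's start (X.end > t=350) AND its start is strictly before job8's start (X.start < t=366).
job7: end t=435 <= t=435? ✓; end t=435 > t=350? ✓; start t=318 < t=366? ✓ → yes.
Result: job7.

job7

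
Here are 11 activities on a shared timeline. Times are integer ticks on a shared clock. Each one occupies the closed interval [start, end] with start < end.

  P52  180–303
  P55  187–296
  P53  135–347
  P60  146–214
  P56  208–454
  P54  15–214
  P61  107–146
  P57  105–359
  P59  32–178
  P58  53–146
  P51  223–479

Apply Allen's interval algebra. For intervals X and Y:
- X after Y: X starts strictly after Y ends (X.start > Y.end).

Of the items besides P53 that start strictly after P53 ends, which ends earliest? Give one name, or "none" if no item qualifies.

Target P53 = [135, 347].
P51 [223, 479] → overlapped-by → excluded.
P52 [180, 303] → during → excluded.
P54 [15, 214] → overlaps → excluded.
P55 [187, 296] → during → excluded.
P56 [208, 454] → overlapped-by → excluded.
P57 [105, 359] → contains → excluded.
P58 [53, 146] → overlaps → excluded.
P59 [32, 178] → overlaps → excluded.
P60 [146, 214] → during → excluded.
P61 [107, 146] → overlaps → excluded.
No candidates → none.

none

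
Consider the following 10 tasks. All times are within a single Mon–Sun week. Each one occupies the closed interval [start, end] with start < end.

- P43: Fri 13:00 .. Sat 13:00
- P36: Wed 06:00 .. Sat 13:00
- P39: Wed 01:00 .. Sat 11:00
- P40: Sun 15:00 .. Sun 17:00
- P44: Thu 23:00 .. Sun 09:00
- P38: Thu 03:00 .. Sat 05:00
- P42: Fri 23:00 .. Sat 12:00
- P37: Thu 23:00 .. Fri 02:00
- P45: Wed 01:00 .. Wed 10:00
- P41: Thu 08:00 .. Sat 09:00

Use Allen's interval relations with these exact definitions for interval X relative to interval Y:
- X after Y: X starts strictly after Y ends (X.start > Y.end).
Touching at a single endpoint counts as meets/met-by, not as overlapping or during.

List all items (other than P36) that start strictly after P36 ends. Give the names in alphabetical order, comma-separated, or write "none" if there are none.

P40

Target P36 = [Wed 06:00, Sat 13:00].
P37 [Thu 23:00, Fri 02:00] → during → no.
P38 [Thu 03:00, Sat 05:00] → during → no.
P39 [Wed 01:00, Sat 11:00] → overlaps → no.
P40 [Sun 15:00, Sun 17:00] → after → yes.
P41 [Thu 08:00, Sat 09:00] → during → no.
P42 [Fri 23:00, Sat 12:00] → during → no.
P43 [Fri 13:00, Sat 13:00] → finishes → no.
P44 [Thu 23:00, Sun 09:00] → overlapped-by → no.
P45 [Wed 01:00, Wed 10:00] → overlaps → no.
Result: P40.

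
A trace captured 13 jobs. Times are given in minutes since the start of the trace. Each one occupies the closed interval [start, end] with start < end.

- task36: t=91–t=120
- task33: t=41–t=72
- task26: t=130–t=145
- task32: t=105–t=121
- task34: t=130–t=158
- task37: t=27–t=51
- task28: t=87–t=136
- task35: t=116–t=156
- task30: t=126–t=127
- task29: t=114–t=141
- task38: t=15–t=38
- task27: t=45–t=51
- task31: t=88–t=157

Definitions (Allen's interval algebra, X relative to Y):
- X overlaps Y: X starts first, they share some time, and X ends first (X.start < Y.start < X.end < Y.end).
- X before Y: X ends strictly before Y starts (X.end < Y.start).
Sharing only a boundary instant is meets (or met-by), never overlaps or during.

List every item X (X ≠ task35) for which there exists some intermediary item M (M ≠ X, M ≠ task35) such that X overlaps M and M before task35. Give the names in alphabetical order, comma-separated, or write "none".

Target task35 = [t=116, t=156].
Intermediaries M with M before task35: task27, task33, task37, task38.
Via task27 — items with X overlaps task27: none.
Via task33 — items with X overlaps task33: task37.
Via task37 — items with X overlaps task37: task38.
Via task38 — items with X overlaps task38: none.
Union: task37, task38.

task37, task38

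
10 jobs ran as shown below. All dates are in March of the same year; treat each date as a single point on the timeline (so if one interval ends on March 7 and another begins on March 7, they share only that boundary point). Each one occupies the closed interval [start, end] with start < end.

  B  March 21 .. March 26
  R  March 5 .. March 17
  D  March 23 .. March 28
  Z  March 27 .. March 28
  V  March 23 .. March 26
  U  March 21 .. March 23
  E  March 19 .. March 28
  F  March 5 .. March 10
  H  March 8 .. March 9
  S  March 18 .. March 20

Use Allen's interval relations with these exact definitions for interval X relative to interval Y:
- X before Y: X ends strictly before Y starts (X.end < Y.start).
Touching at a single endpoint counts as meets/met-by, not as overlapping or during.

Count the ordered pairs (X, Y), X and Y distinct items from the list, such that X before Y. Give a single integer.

Checking all 90 ordered pairs for relation 'before'; matching pairs in alphabetical order:
(B, Z): B before Z ✓
(F, B): F before B ✓
(F, D): F before D ✓
(F, E): F before E ✓
(F, S): F before S ✓
(F, U): F before U ✓
(F, V): F before V ✓
(F, Z): F before Z ✓
(H, B): H before B ✓
(H, D): H before D ✓
(H, E): H before E ✓
(H, S): H before S ✓
(H, U): H before U ✓
(H, V): H before V ✓
(H, Z): H before Z ✓
(R, B): R before B ✓
(R, D): R before D ✓
(R, E): R before E ✓
(R, S): R before S ✓
(R, U): R before U ✓
(R, V): R before V ✓
(R, Z): R before Z ✓
(S, B): S before B ✓
(S, D): S before D ✓
... plus 5 further pairs not listed.
Count: 29.

29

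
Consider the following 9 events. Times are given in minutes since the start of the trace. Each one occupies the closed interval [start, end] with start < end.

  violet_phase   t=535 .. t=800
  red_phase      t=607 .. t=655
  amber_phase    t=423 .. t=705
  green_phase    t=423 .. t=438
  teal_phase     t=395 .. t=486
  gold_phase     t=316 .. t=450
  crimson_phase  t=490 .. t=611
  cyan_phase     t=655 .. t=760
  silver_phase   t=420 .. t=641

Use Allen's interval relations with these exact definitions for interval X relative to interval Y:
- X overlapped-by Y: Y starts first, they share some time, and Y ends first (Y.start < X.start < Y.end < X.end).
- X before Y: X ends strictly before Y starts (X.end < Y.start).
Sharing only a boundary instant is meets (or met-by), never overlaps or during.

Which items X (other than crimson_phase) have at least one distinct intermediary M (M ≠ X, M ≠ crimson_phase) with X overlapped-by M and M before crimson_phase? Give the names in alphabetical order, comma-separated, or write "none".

Target crimson_phase = [t=490, t=611].
Intermediaries M with M before crimson_phase: gold_phase, green_phase, teal_phase.
Via gold_phase — items with X overlapped-by gold_phase: amber_phase, silver_phase, teal_phase.
Via green_phase — items with X overlapped-by green_phase: none.
Via teal_phase — items with X overlapped-by teal_phase: amber_phase, silver_phase.
Union: amber_phase, silver_phase, teal_phase.

amber_phase, silver_phase, teal_phase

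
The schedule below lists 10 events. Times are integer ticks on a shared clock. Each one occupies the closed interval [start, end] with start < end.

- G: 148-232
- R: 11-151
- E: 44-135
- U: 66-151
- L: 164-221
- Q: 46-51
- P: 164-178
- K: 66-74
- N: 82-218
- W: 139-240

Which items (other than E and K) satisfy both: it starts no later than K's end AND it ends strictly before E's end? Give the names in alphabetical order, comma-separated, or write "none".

Q

Conditions: its start is no later than K's end (X.start <= 74) AND its end is strictly before E's end (X.end < 135).
G: start 148 <= 74? ✗; end 232 < 135? ✗ → no.
L: start 164 <= 74? ✗; end 221 < 135? ✗ → no.
N: start 82 <= 74? ✗; end 218 < 135? ✗ → no.
P: start 164 <= 74? ✗; end 178 < 135? ✗ → no.
Q: start 46 <= 74? ✓; end 51 < 135? ✓ → yes.
R: start 11 <= 74? ✓; end 151 < 135? ✗ → no.
U: start 66 <= 74? ✓; end 151 < 135? ✗ → no.
W: start 139 <= 74? ✗; end 240 < 135? ✗ → no.
Result: Q.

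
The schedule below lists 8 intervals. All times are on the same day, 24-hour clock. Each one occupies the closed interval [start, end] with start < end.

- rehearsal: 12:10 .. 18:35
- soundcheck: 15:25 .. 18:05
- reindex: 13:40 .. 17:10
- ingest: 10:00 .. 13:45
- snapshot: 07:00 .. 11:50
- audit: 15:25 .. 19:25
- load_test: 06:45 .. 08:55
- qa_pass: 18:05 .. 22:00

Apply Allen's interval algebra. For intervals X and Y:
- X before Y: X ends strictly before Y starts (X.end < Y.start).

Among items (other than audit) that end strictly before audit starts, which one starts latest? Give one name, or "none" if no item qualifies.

Target audit = [15:25, 19:25].
ingest [10:00, 13:45] → before → candidate.
load_test [06:45, 08:55] → before → candidate.
qa_pass [18:05, 22:00] → overlapped-by → excluded.
rehearsal [12:10, 18:35] → overlaps → excluded.
reindex [13:40, 17:10] → overlaps → excluded.
snapshot [07:00, 11:50] → before → candidate.
soundcheck [15:25, 18:05] → starts → excluded.
Among candidates, latest start is 10:00 → ingest.

ingest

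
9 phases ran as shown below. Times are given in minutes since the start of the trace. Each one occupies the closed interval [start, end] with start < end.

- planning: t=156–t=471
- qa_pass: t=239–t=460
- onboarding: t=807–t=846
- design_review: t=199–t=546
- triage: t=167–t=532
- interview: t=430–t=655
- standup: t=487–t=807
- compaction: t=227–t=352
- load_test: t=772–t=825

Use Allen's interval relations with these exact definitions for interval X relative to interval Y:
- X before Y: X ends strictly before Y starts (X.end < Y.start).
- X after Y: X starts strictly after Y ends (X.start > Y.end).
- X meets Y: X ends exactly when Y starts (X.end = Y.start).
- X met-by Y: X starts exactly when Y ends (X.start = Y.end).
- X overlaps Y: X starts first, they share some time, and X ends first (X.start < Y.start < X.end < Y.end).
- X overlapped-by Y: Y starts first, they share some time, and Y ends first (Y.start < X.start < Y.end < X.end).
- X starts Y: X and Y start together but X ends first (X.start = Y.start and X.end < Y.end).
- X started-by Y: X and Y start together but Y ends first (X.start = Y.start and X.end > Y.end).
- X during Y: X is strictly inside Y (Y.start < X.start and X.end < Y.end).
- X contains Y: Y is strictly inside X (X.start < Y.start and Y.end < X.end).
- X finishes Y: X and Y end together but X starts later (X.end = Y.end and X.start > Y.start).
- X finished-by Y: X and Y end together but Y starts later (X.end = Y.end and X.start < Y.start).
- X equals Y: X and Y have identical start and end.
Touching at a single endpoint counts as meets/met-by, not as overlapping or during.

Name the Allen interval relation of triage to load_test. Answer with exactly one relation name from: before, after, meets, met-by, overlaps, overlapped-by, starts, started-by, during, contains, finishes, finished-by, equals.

before

triage = [t=167, t=532]; load_test = [t=772, t=825].
Compare endpoints: triage.start < load_test.start, triage.start < load_test.end, triage.end < load_test.start, triage.end < load_test.end.
That pattern is 'before'.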